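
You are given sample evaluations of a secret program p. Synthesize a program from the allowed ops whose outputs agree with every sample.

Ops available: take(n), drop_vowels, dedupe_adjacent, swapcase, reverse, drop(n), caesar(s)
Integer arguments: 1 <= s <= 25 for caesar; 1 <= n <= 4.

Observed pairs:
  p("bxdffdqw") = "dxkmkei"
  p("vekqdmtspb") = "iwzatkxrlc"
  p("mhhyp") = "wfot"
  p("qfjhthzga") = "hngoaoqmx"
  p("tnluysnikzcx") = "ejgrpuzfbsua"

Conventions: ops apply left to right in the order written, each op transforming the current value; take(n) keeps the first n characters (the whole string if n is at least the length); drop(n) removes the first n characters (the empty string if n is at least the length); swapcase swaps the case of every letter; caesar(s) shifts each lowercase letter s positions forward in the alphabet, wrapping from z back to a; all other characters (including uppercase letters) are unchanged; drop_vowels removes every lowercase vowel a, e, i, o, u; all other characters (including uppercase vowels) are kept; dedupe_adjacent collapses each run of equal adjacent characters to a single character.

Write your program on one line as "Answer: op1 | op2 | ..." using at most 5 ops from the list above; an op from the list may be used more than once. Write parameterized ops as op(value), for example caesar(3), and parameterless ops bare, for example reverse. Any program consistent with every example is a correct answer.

caesar(10) | caesar(23) | dedupe_adjacent | reverse

Check, running the answer program on each example:
  "bxdffdqw" -> "lhnppnag" -> "iekmmkxd" -> "iekmkxd" -> "dxkmkei"
  "vekqdmtspb" -> "fouanwdczl" -> "clrxktazwi" -> "clrxktazwi" -> "iwzatkxrlc"
  "mhhyp" -> "wrriz" -> "toofw" -> "tofw" -> "wfot"
  "qfjhthzga" -> "aptrdrjqk" -> "xmqoaognh" -> "xmqoaognh" -> "hngoaoqmx"
  "tnluysnikzcx" -> "dxveicxsujmh" -> "ausbfzuprgje" -> "ausbfzuprgje" -> "ejgrpuzfbsua"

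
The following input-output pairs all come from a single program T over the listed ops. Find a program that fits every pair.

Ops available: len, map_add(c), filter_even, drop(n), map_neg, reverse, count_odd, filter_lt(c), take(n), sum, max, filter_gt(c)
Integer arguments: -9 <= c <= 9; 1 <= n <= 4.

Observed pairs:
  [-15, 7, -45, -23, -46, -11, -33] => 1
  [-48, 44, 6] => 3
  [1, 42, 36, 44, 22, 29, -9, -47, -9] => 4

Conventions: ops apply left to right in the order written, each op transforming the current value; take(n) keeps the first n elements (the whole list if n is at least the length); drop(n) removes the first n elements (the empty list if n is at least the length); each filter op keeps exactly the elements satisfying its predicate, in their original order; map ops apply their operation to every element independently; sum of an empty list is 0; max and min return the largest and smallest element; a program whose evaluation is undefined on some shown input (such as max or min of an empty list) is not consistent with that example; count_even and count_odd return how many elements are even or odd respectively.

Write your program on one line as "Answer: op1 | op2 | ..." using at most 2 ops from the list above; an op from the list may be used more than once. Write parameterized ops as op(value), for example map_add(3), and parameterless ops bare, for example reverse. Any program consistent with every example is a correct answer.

map_add(1) | count_odd

Check, running the answer program on each example:
  [-15, 7, -45, -23, -46, -11, -33] -> [-14, 8, -44, -22, -45, -10, -32] -> 1
  [-48, 44, 6] -> [-47, 45, 7] -> 3
  [1, 42, 36, 44, 22, 29, -9, -47, -9] -> [2, 43, 37, 45, 23, 30, -8, -46, -8] -> 4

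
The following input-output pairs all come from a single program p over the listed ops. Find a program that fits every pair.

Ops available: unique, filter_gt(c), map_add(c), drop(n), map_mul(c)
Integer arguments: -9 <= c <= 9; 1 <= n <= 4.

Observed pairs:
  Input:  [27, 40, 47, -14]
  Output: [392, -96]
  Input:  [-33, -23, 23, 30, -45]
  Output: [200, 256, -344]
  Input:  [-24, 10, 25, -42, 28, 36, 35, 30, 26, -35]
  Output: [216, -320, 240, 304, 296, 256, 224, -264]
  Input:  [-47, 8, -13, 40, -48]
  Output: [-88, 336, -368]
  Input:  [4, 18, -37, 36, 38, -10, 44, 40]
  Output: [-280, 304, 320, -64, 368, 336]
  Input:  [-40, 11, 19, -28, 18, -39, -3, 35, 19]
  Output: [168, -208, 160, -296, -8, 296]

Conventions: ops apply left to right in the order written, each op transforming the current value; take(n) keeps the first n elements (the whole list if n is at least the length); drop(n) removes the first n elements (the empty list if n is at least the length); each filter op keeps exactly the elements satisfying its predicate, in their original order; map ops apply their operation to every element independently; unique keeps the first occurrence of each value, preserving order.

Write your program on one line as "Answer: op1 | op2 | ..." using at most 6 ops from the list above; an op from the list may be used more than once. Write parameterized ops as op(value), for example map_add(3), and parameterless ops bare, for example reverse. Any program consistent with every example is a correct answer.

unique | map_add(2) | map_mul(2) | drop(2) | map_mul(4)

Check, running the answer program on each example:
  [27, 40, 47, -14] -> [27, 40, 47, -14] -> [29, 42, 49, -12] -> [58, 84, 98, -24] -> [98, -24] -> [392, -96]
  [-33, -23, 23, 30, -45] -> [-33, -23, 23, 30, -45] -> [-31, -21, 25, 32, -43] -> [-62, -42, 50, 64, -86] -> [50, 64, -86] -> [200, 256, -344]
  [-24, 10, 25, -42, 28, 36, 35, 30, 26, -35] -> [-24, 10, 25, -42, 28, 36, 35, 30, 26, -35] -> [-22, 12, 27, -40, 30, 38, 37, 32, 28, -33] -> [-44, 24, 54, -80, 60, 76, 74, 64, 56, -66] -> [54, -80, 60, 76, 74, 64, 56, -66] -> [216, -320, 240, 304, 296, 256, 224, -264]
  [-47, 8, -13, 40, -48] -> [-47, 8, -13, 40, -48] -> [-45, 10, -11, 42, -46] -> [-90, 20, -22, 84, -92] -> [-22, 84, -92] -> [-88, 336, -368]
  [4, 18, -37, 36, 38, -10, 44, 40] -> [4, 18, -37, 36, 38, -10, 44, 40] -> [6, 20, -35, 38, 40, -8, 46, 42] -> [12, 40, -70, 76, 80, -16, 92, 84] -> [-70, 76, 80, -16, 92, 84] -> [-280, 304, 320, -64, 368, 336]
  [-40, 11, 19, -28, 18, -39, -3, 35, 19] -> [-40, 11, 19, -28, 18, -39, -3, 35] -> [-38, 13, 21, -26, 20, -37, -1, 37] -> [-76, 26, 42, -52, 40, -74, -2, 74] -> [42, -52, 40, -74, -2, 74] -> [168, -208, 160, -296, -8, 296]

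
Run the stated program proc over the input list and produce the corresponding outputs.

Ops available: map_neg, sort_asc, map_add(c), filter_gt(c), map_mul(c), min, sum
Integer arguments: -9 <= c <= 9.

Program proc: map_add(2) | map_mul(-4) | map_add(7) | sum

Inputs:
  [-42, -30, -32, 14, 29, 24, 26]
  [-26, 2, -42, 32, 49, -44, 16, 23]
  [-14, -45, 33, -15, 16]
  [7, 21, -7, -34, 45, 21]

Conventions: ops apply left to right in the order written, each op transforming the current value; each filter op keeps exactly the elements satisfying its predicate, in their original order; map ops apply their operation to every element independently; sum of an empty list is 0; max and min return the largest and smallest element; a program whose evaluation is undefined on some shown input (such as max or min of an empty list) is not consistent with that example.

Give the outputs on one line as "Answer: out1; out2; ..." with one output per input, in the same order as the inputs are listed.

37; -48; 95; -218

Execution, op by op:
  [-42, -30, -32, 14, 29, 24, 26] -> [-40, -28, -30, 16, 31, 26, 28] -> [160, 112, 120, -64, -124, -104, -112] -> [167, 119, 127, -57, -117, -97, -105] -> 37
  [-26, 2, -42, 32, 49, -44, 16, 23] -> [-24, 4, -40, 34, 51, -42, 18, 25] -> [96, -16, 160, -136, -204, 168, -72, -100] -> [103, -9, 167, -129, -197, 175, -65, -93] -> -48
  [-14, -45, 33, -15, 16] -> [-12, -43, 35, -13, 18] -> [48, 172, -140, 52, -72] -> [55, 179, -133, 59, -65] -> 95
  [7, 21, -7, -34, 45, 21] -> [9, 23, -5, -32, 47, 23] -> [-36, -92, 20, 128, -188, -92] -> [-29, -85, 27, 135, -181, -85] -> -218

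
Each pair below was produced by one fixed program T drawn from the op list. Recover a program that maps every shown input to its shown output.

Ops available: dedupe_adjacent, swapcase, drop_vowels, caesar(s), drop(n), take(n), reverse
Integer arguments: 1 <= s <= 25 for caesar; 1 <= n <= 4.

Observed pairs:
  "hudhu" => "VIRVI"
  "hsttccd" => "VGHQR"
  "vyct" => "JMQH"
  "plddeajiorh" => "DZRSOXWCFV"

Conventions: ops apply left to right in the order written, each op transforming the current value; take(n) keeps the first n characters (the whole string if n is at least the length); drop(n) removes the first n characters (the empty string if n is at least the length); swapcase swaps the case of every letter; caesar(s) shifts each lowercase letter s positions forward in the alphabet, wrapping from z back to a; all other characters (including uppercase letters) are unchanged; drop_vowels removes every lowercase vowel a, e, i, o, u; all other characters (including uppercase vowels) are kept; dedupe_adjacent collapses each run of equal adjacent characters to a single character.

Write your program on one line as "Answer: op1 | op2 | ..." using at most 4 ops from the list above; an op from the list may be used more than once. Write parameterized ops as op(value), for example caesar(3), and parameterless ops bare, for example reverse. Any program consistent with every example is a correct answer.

caesar(14) | dedupe_adjacent | swapcase

Check, running the answer program on each example:
  "hudhu" -> "virvi" -> "virvi" -> "VIRVI"
  "hsttccd" -> "vghhqqr" -> "vghqr" -> "VGHQR"
  "vyct" -> "jmqh" -> "jmqh" -> "JMQH"
  "plddeajiorh" -> "dzrrsoxwcfv" -> "dzrsoxwcfv" -> "DZRSOXWCFV"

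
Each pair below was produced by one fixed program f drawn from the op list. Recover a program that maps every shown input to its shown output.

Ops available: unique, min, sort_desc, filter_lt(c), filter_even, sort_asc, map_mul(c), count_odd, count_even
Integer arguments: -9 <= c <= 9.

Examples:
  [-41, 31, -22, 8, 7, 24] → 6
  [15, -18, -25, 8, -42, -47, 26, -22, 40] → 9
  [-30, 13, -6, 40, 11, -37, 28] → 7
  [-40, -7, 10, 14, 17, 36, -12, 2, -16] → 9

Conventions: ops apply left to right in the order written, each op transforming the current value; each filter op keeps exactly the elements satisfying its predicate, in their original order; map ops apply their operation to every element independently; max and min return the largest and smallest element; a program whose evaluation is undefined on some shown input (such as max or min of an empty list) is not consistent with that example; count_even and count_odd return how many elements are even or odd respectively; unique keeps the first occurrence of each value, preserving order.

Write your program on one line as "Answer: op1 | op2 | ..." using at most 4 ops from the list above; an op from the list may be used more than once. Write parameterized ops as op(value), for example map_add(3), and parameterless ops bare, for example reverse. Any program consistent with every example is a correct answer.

map_mul(8) | sort_desc | map_mul(7) | count_even

Check, running the answer program on each example:
  [-41, 31, -22, 8, 7, 24] -> [-328, 248, -176, 64, 56, 192] -> [248, 192, 64, 56, -176, -328] -> [1736, 1344, 448, 392, -1232, -2296] -> 6
  [15, -18, -25, 8, -42, -47, 26, -22, 40] -> [120, -144, -200, 64, -336, -376, 208, -176, 320] -> [320, 208, 120, 64, -144, -176, -200, -336, -376] -> [2240, 1456, 840, 448, -1008, -1232, -1400, -2352, -2632] -> 9
  [-30, 13, -6, 40, 11, -37, 28] -> [-240, 104, -48, 320, 88, -296, 224] -> [320, 224, 104, 88, -48, -240, -296] -> [2240, 1568, 728, 616, -336, -1680, -2072] -> 7
  [-40, -7, 10, 14, 17, 36, -12, 2, -16] -> [-320, -56, 80, 112, 136, 288, -96, 16, -128] -> [288, 136, 112, 80, 16, -56, -96, -128, -320] -> [2016, 952, 784, 560, 112, -392, -672, -896, -2240] -> 9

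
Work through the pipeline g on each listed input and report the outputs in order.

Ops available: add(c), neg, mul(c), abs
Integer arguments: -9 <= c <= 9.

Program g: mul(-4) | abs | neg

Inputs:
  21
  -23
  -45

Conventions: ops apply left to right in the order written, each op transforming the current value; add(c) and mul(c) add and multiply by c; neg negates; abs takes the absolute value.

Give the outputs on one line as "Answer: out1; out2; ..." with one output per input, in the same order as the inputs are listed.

Execution, op by op:
  21 -> -84 -> 84 -> -84
  -23 -> 92 -> 92 -> -92
  -45 -> 180 -> 180 -> -180

-84; -92; -180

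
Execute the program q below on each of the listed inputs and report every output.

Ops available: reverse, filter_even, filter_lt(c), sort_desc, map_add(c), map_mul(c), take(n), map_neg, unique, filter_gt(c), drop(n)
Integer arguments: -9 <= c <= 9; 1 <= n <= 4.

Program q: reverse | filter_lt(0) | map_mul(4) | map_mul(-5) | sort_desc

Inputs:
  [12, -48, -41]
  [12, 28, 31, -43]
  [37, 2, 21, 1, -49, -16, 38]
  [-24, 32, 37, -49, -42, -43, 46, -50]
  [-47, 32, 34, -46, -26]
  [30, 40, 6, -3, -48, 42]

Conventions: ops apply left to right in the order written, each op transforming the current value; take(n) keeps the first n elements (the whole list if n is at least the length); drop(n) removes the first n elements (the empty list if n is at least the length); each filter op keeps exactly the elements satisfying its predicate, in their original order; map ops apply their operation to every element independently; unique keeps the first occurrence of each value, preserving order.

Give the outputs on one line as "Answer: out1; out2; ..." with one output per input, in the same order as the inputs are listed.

Execution, op by op:
  [12, -48, -41] -> [-41, -48, 12] -> [-41, -48] -> [-164, -192] -> [820, 960] -> [960, 820]
  [12, 28, 31, -43] -> [-43, 31, 28, 12] -> [-43] -> [-172] -> [860] -> [860]
  [37, 2, 21, 1, -49, -16, 38] -> [38, -16, -49, 1, 21, 2, 37] -> [-16, -49] -> [-64, -196] -> [320, 980] -> [980, 320]
  [-24, 32, 37, -49, -42, -43, 46, -50] -> [-50, 46, -43, -42, -49, 37, 32, -24] -> [-50, -43, -42, -49, -24] -> [-200, -172, -168, -196, -96] -> [1000, 860, 840, 980, 480] -> [1000, 980, 860, 840, 480]
  [-47, 32, 34, -46, -26] -> [-26, -46, 34, 32, -47] -> [-26, -46, -47] -> [-104, -184, -188] -> [520, 920, 940] -> [940, 920, 520]
  [30, 40, 6, -3, -48, 42] -> [42, -48, -3, 6, 40, 30] -> [-48, -3] -> [-192, -12] -> [960, 60] -> [960, 60]

[960, 820]; [860]; [980, 320]; [1000, 980, 860, 840, 480]; [940, 920, 520]; [960, 60]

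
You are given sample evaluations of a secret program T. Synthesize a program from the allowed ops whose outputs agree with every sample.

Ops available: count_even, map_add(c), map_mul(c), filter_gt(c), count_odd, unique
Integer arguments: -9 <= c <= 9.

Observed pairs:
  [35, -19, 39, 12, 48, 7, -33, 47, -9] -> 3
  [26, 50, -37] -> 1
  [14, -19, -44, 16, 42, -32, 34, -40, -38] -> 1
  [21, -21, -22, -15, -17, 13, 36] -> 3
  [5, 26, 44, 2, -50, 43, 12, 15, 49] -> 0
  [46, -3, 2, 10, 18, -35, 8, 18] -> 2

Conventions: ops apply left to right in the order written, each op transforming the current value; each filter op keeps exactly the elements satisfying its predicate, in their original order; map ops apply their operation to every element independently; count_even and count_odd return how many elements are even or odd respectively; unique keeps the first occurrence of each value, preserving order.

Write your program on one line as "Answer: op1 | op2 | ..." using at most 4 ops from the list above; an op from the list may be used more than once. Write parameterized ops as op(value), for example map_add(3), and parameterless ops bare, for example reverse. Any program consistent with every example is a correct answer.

map_mul(-5) | map_add(9) | filter_gt(8) | count_even

Check, running the answer program on each example:
  [35, -19, 39, 12, 48, 7, -33, 47, -9] -> [-175, 95, -195, -60, -240, -35, 165, -235, 45] -> [-166, 104, -186, -51, -231, -26, 174, -226, 54] -> [104, 174, 54] -> 3
  [26, 50, -37] -> [-130, -250, 185] -> [-121, -241, 194] -> [194] -> 1
  [14, -19, -44, 16, 42, -32, 34, -40, -38] -> [-70, 95, 220, -80, -210, 160, -170, 200, 190] -> [-61, 104, 229, -71, -201, 169, -161, 209, 199] -> [104, 229, 169, 209, 199] -> 1
  [21, -21, -22, -15, -17, 13, 36] -> [-105, 105, 110, 75, 85, -65, -180] -> [-96, 114, 119, 84, 94, -56, -171] -> [114, 119, 84, 94] -> 3
  [5, 26, 44, 2, -50, 43, 12, 15, 49] -> [-25, -130, -220, -10, 250, -215, -60, -75, -245] -> [-16, -121, -211, -1, 259, -206, -51, -66, -236] -> [259] -> 0
  [46, -3, 2, 10, 18, -35, 8, 18] -> [-230, 15, -10, -50, -90, 175, -40, -90] -> [-221, 24, -1, -41, -81, 184, -31, -81] -> [24, 184] -> 2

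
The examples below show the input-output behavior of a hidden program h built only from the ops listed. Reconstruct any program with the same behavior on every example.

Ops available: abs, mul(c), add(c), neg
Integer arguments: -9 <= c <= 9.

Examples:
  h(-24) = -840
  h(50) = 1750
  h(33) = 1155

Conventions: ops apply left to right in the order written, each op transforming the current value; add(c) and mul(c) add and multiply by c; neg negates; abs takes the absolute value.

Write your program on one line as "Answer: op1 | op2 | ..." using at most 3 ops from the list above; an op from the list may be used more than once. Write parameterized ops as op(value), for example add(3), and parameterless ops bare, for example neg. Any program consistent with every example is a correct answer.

mul(-5) | mul(-7)

Check, running the answer program on each example:
  -24 -> 120 -> -840
  50 -> -250 -> 1750
  33 -> -165 -> 1155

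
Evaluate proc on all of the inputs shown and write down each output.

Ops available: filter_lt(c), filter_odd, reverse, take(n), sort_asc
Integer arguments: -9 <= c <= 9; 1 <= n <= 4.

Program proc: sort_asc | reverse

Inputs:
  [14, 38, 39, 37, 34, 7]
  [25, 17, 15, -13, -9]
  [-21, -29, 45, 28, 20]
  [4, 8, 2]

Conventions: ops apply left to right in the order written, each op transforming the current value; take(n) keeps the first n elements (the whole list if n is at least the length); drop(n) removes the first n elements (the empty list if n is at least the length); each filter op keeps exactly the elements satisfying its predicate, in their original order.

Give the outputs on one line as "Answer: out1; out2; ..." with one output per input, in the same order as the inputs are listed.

Execution, op by op:
  [14, 38, 39, 37, 34, 7] -> [7, 14, 34, 37, 38, 39] -> [39, 38, 37, 34, 14, 7]
  [25, 17, 15, -13, -9] -> [-13, -9, 15, 17, 25] -> [25, 17, 15, -9, -13]
  [-21, -29, 45, 28, 20] -> [-29, -21, 20, 28, 45] -> [45, 28, 20, -21, -29]
  [4, 8, 2] -> [2, 4, 8] -> [8, 4, 2]

[39, 38, 37, 34, 14, 7]; [25, 17, 15, -9, -13]; [45, 28, 20, -21, -29]; [8, 4, 2]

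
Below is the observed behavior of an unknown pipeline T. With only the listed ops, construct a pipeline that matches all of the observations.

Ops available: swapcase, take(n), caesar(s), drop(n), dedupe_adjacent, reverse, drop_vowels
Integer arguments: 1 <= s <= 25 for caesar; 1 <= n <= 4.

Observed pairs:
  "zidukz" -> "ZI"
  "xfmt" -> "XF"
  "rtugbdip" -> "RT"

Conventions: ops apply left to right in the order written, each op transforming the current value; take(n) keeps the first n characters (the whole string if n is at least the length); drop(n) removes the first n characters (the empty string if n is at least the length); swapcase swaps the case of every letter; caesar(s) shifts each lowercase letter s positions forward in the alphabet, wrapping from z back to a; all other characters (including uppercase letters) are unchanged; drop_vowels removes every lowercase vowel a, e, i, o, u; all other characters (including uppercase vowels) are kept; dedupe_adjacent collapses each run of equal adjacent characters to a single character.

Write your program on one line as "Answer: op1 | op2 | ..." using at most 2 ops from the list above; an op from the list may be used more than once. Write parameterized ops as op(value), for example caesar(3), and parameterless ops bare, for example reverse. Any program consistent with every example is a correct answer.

take(2) | swapcase

Check, running the answer program on each example:
  "zidukz" -> "zi" -> "ZI"
  "xfmt" -> "xf" -> "XF"
  "rtugbdip" -> "rt" -> "RT"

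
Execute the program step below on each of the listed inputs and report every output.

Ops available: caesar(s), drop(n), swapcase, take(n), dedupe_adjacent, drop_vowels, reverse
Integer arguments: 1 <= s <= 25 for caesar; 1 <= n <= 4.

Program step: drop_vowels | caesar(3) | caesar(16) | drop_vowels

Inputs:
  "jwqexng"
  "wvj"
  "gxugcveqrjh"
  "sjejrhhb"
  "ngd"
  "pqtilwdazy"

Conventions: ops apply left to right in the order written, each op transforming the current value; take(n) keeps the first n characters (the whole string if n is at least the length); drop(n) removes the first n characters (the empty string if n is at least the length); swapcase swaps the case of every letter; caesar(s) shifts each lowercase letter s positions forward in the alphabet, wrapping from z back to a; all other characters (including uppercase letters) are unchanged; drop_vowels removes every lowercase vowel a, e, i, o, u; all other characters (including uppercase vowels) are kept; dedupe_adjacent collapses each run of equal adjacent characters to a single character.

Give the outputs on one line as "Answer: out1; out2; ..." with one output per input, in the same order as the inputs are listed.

"cpjqgz"; "pc"; "zqzvjkc"; "lcck"; "gzw"; "jmpwsr"

Execution, op by op:
  "jwqexng" -> "jwqxng" -> "mztaqj" -> "cpjqgz" -> "cpjqgz"
  "wvj" -> "wvj" -> "zym" -> "poc" -> "pc"
  "gxugcveqrjh" -> "gxgcvqrjh" -> "jajfytumk" -> "zqzvojkca" -> "zqzvjkc"
  "sjejrhhb" -> "sjjrhhb" -> "vmmukke" -> "lcckaau" -> "lcck"
  "ngd" -> "ngd" -> "qjg" -> "gzw" -> "gzw"
  "pqtilwdazy" -> "pqtlwdzy" -> "stwozgcb" -> "ijmepwsr" -> "jmpwsr"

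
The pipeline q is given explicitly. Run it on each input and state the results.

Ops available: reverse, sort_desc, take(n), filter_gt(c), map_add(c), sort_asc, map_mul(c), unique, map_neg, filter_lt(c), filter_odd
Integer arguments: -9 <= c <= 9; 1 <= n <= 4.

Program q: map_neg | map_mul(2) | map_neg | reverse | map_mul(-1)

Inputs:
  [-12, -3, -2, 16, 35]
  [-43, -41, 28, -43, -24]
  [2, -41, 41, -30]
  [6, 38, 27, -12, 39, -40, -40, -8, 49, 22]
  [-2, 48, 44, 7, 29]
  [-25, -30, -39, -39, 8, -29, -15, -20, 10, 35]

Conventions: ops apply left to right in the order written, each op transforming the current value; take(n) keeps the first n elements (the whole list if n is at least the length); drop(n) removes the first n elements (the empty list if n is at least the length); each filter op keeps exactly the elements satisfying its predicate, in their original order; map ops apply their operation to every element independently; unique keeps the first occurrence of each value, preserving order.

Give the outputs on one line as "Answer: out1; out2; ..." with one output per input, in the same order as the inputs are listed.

[-70, -32, 4, 6, 24]; [48, 86, -56, 82, 86]; [60, -82, 82, -4]; [-44, -98, 16, 80, 80, -78, 24, -54, -76, -12]; [-58, -14, -88, -96, 4]; [-70, -20, 40, 30, 58, -16, 78, 78, 60, 50]

Execution, op by op:
  [-12, -3, -2, 16, 35] -> [12, 3, 2, -16, -35] -> [24, 6, 4, -32, -70] -> [-24, -6, -4, 32, 70] -> [70, 32, -4, -6, -24] -> [-70, -32, 4, 6, 24]
  [-43, -41, 28, -43, -24] -> [43, 41, -28, 43, 24] -> [86, 82, -56, 86, 48] -> [-86, -82, 56, -86, -48] -> [-48, -86, 56, -82, -86] -> [48, 86, -56, 82, 86]
  [2, -41, 41, -30] -> [-2, 41, -41, 30] -> [-4, 82, -82, 60] -> [4, -82, 82, -60] -> [-60, 82, -82, 4] -> [60, -82, 82, -4]
  [6, 38, 27, -12, 39, -40, -40, -8, 49, 22] -> [-6, -38, -27, 12, -39, 40, 40, 8, -49, -22] -> [-12, -76, -54, 24, -78, 80, 80, 16, -98, -44] -> [12, 76, 54, -24, 78, -80, -80, -16, 98, 44] -> [44, 98, -16, -80, -80, 78, -24, 54, 76, 12] -> [-44, -98, 16, 80, 80, -78, 24, -54, -76, -12]
  [-2, 48, 44, 7, 29] -> [2, -48, -44, -7, -29] -> [4, -96, -88, -14, -58] -> [-4, 96, 88, 14, 58] -> [58, 14, 88, 96, -4] -> [-58, -14, -88, -96, 4]
  [-25, -30, -39, -39, 8, -29, -15, -20, 10, 35] -> [25, 30, 39, 39, -8, 29, 15, 20, -10, -35] -> [50, 60, 78, 78, -16, 58, 30, 40, -20, -70] -> [-50, -60, -78, -78, 16, -58, -30, -40, 20, 70] -> [70, 20, -40, -30, -58, 16, -78, -78, -60, -50] -> [-70, -20, 40, 30, 58, -16, 78, 78, 60, 50]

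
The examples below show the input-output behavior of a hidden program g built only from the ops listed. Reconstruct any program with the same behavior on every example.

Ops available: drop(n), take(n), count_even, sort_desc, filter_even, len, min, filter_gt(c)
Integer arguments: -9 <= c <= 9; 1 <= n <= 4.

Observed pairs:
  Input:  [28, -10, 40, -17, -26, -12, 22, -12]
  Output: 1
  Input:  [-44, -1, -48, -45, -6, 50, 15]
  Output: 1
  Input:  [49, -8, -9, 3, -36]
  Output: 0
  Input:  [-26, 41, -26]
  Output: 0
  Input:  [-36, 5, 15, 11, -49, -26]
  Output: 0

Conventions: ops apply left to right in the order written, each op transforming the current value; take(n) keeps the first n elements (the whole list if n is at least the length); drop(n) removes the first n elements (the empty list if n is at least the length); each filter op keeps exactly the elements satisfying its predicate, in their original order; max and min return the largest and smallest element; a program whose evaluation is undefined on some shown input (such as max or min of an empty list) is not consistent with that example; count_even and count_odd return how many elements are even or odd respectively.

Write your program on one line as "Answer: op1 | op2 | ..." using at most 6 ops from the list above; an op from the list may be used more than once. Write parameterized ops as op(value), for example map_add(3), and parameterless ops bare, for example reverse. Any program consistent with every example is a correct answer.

drop(3) | filter_even | sort_desc | filter_gt(-1) | len

Check, running the answer program on each example:
  [28, -10, 40, -17, -26, -12, 22, -12] -> [-17, -26, -12, 22, -12] -> [-26, -12, 22, -12] -> [22, -12, -12, -26] -> [22] -> 1
  [-44, -1, -48, -45, -6, 50, 15] -> [-45, -6, 50, 15] -> [-6, 50] -> [50, -6] -> [50] -> 1
  [49, -8, -9, 3, -36] -> [3, -36] -> [-36] -> [-36] -> [] -> 0
  [-26, 41, -26] -> [] -> [] -> [] -> [] -> 0
  [-36, 5, 15, 11, -49, -26] -> [11, -49, -26] -> [-26] -> [-26] -> [] -> 0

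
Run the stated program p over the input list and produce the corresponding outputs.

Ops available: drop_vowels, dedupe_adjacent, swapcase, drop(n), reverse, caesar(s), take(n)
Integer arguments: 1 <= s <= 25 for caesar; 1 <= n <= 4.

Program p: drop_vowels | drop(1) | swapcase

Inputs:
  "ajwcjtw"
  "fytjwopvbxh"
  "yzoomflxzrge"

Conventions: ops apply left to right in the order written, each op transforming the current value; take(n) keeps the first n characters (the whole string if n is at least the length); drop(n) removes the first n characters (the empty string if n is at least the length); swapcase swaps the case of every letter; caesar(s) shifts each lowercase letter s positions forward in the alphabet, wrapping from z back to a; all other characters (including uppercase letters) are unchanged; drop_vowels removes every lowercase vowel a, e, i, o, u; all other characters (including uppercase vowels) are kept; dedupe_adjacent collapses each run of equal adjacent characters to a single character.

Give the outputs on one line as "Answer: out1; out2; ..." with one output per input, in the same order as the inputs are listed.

"WCJTW"; "YTJWPVBXH"; "ZMFLXZRG"

Execution, op by op:
  "ajwcjtw" -> "jwcjtw" -> "wcjtw" -> "WCJTW"
  "fytjwopvbxh" -> "fytjwpvbxh" -> "ytjwpvbxh" -> "YTJWPVBXH"
  "yzoomflxzrge" -> "yzmflxzrg" -> "zmflxzrg" -> "ZMFLXZRG"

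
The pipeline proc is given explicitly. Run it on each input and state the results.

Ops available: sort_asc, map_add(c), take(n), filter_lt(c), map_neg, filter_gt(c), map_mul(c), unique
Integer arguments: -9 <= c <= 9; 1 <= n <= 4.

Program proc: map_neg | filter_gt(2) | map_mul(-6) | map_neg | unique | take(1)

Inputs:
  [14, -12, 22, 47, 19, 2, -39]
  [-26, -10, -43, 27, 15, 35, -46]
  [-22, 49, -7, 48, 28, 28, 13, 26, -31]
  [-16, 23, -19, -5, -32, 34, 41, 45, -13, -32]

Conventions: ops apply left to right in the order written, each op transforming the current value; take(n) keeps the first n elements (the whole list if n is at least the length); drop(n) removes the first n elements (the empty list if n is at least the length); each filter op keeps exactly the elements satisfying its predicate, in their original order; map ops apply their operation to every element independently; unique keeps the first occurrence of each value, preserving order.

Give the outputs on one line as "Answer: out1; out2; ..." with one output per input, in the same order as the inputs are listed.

[72]; [156]; [132]; [96]

Execution, op by op:
  [14, -12, 22, 47, 19, 2, -39] -> [-14, 12, -22, -47, -19, -2, 39] -> [12, 39] -> [-72, -234] -> [72, 234] -> [72, 234] -> [72]
  [-26, -10, -43, 27, 15, 35, -46] -> [26, 10, 43, -27, -15, -35, 46] -> [26, 10, 43, 46] -> [-156, -60, -258, -276] -> [156, 60, 258, 276] -> [156, 60, 258, 276] -> [156]
  [-22, 49, -7, 48, 28, 28, 13, 26, -31] -> [22, -49, 7, -48, -28, -28, -13, -26, 31] -> [22, 7, 31] -> [-132, -42, -186] -> [132, 42, 186] -> [132, 42, 186] -> [132]
  [-16, 23, -19, -5, -32, 34, 41, 45, -13, -32] -> [16, -23, 19, 5, 32, -34, -41, -45, 13, 32] -> [16, 19, 5, 32, 13, 32] -> [-96, -114, -30, -192, -78, -192] -> [96, 114, 30, 192, 78, 192] -> [96, 114, 30, 192, 78] -> [96]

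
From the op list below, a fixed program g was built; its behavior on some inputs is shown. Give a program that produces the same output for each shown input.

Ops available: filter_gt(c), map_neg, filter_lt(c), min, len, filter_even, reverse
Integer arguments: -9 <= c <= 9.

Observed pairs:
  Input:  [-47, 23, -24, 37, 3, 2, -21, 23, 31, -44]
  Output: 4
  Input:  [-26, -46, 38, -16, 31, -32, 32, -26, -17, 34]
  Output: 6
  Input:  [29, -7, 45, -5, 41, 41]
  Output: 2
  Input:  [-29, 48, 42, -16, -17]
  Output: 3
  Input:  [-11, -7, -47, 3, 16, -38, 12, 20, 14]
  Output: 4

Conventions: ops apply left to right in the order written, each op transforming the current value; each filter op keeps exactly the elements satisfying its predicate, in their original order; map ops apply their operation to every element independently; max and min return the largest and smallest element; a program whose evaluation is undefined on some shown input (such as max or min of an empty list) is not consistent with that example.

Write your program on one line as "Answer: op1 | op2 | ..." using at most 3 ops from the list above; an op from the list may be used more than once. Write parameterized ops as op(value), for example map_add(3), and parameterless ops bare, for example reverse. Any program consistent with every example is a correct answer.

filter_lt(-1) | map_neg | len

Check, running the answer program on each example:
  [-47, 23, -24, 37, 3, 2, -21, 23, 31, -44] -> [-47, -24, -21, -44] -> [47, 24, 21, 44] -> 4
  [-26, -46, 38, -16, 31, -32, 32, -26, -17, 34] -> [-26, -46, -16, -32, -26, -17] -> [26, 46, 16, 32, 26, 17] -> 6
  [29, -7, 45, -5, 41, 41] -> [-7, -5] -> [7, 5] -> 2
  [-29, 48, 42, -16, -17] -> [-29, -16, -17] -> [29, 16, 17] -> 3
  [-11, -7, -47, 3, 16, -38, 12, 20, 14] -> [-11, -7, -47, -38] -> [11, 7, 47, 38] -> 4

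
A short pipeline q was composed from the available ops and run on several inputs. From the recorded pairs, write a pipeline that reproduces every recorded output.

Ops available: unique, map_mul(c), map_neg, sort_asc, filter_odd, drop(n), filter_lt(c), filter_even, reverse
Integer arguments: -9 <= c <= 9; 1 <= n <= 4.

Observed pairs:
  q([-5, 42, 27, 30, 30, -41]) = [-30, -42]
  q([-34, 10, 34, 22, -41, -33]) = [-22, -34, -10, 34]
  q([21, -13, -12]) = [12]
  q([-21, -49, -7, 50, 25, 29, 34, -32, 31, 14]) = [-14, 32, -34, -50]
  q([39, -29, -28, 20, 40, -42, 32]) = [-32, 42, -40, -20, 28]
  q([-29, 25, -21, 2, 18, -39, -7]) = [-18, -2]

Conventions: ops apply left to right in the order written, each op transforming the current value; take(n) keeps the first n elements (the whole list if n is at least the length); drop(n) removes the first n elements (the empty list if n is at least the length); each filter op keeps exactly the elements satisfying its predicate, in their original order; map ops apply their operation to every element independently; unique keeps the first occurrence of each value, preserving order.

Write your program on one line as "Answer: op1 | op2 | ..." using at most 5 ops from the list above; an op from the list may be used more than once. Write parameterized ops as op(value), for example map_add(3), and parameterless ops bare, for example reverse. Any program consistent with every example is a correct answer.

filter_even | unique | map_neg | reverse

Check, running the answer program on each example:
  [-5, 42, 27, 30, 30, -41] -> [42, 30, 30] -> [42, 30] -> [-42, -30] -> [-30, -42]
  [-34, 10, 34, 22, -41, -33] -> [-34, 10, 34, 22] -> [-34, 10, 34, 22] -> [34, -10, -34, -22] -> [-22, -34, -10, 34]
  [21, -13, -12] -> [-12] -> [-12] -> [12] -> [12]
  [-21, -49, -7, 50, 25, 29, 34, -32, 31, 14] -> [50, 34, -32, 14] -> [50, 34, -32, 14] -> [-50, -34, 32, -14] -> [-14, 32, -34, -50]
  [39, -29, -28, 20, 40, -42, 32] -> [-28, 20, 40, -42, 32] -> [-28, 20, 40, -42, 32] -> [28, -20, -40, 42, -32] -> [-32, 42, -40, -20, 28]
  [-29, 25, -21, 2, 18, -39, -7] -> [2, 18] -> [2, 18] -> [-2, -18] -> [-18, -2]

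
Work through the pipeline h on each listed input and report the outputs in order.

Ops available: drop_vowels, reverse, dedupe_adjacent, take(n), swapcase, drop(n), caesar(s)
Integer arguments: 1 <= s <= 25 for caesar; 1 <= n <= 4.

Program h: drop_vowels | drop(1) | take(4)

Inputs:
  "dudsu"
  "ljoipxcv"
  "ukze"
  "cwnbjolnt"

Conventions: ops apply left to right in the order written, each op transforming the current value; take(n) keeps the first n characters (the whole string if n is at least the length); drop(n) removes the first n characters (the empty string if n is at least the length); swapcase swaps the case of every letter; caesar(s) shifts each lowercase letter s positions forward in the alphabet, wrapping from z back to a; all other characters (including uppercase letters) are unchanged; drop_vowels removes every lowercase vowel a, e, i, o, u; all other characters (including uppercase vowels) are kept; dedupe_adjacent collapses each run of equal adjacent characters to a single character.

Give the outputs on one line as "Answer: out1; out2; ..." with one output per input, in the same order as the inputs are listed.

Execution, op by op:
  "dudsu" -> "dds" -> "ds" -> "ds"
  "ljoipxcv" -> "ljpxcv" -> "jpxcv" -> "jpxc"
  "ukze" -> "kz" -> "z" -> "z"
  "cwnbjolnt" -> "cwnbjlnt" -> "wnbjlnt" -> "wnbj"

"ds"; "jpxc"; "z"; "wnbj"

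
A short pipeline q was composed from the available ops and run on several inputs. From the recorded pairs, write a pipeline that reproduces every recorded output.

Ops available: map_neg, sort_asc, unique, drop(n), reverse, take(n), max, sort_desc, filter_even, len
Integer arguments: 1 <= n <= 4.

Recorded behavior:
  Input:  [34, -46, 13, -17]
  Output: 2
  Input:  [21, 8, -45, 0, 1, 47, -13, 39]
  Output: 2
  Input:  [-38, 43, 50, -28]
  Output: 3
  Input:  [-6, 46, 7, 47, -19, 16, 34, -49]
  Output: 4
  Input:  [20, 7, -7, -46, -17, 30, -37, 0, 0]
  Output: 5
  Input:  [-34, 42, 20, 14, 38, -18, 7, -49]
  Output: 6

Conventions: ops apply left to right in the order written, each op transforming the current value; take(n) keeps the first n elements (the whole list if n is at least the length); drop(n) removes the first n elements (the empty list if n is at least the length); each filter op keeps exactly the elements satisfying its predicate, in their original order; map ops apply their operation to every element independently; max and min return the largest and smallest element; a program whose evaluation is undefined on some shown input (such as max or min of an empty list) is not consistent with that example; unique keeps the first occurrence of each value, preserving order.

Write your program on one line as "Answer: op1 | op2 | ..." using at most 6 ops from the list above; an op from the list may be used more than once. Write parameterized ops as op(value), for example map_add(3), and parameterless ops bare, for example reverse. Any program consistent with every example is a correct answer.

reverse | map_neg | sort_asc | filter_even | len

Check, running the answer program on each example:
  [34, -46, 13, -17] -> [-17, 13, -46, 34] -> [17, -13, 46, -34] -> [-34, -13, 17, 46] -> [-34, 46] -> 2
  [21, 8, -45, 0, 1, 47, -13, 39] -> [39, -13, 47, 1, 0, -45, 8, 21] -> [-39, 13, -47, -1, 0, 45, -8, -21] -> [-47, -39, -21, -8, -1, 0, 13, 45] -> [-8, 0] -> 2
  [-38, 43, 50, -28] -> [-28, 50, 43, -38] -> [28, -50, -43, 38] -> [-50, -43, 28, 38] -> [-50, 28, 38] -> 3
  [-6, 46, 7, 47, -19, 16, 34, -49] -> [-49, 34, 16, -19, 47, 7, 46, -6] -> [49, -34, -16, 19, -47, -7, -46, 6] -> [-47, -46, -34, -16, -7, 6, 19, 49] -> [-46, -34, -16, 6] -> 4
  [20, 7, -7, -46, -17, 30, -37, 0, 0] -> [0, 0, -37, 30, -17, -46, -7, 7, 20] -> [0, 0, 37, -30, 17, 46, 7, -7, -20] -> [-30, -20, -7, 0, 0, 7, 17, 37, 46] -> [-30, -20, 0, 0, 46] -> 5
  [-34, 42, 20, 14, 38, -18, 7, -49] -> [-49, 7, -18, 38, 14, 20, 42, -34] -> [49, -7, 18, -38, -14, -20, -42, 34] -> [-42, -38, -20, -14, -7, 18, 34, 49] -> [-42, -38, -20, -14, 18, 34] -> 6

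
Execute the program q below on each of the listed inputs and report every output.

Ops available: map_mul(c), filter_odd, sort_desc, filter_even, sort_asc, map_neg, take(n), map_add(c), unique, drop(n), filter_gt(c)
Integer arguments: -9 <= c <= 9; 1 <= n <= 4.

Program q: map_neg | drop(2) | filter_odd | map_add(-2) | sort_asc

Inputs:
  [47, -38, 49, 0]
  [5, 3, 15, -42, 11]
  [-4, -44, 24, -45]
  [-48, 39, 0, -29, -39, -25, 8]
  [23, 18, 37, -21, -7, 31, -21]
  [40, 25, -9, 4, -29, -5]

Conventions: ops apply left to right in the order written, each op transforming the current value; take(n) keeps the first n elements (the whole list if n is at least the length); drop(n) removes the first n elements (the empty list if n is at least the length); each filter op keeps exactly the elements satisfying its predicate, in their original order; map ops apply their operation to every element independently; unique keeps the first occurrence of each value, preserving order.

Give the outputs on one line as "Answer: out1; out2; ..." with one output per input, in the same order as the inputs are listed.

[-51]; [-17, -13]; [43]; [23, 27, 37]; [-39, -33, 5, 19, 19]; [3, 7, 27]

Execution, op by op:
  [47, -38, 49, 0] -> [-47, 38, -49, 0] -> [-49, 0] -> [-49] -> [-51] -> [-51]
  [5, 3, 15, -42, 11] -> [-5, -3, -15, 42, -11] -> [-15, 42, -11] -> [-15, -11] -> [-17, -13] -> [-17, -13]
  [-4, -44, 24, -45] -> [4, 44, -24, 45] -> [-24, 45] -> [45] -> [43] -> [43]
  [-48, 39, 0, -29, -39, -25, 8] -> [48, -39, 0, 29, 39, 25, -8] -> [0, 29, 39, 25, -8] -> [29, 39, 25] -> [27, 37, 23] -> [23, 27, 37]
  [23, 18, 37, -21, -7, 31, -21] -> [-23, -18, -37, 21, 7, -31, 21] -> [-37, 21, 7, -31, 21] -> [-37, 21, 7, -31, 21] -> [-39, 19, 5, -33, 19] -> [-39, -33, 5, 19, 19]
  [40, 25, -9, 4, -29, -5] -> [-40, -25, 9, -4, 29, 5] -> [9, -4, 29, 5] -> [9, 29, 5] -> [7, 27, 3] -> [3, 7, 27]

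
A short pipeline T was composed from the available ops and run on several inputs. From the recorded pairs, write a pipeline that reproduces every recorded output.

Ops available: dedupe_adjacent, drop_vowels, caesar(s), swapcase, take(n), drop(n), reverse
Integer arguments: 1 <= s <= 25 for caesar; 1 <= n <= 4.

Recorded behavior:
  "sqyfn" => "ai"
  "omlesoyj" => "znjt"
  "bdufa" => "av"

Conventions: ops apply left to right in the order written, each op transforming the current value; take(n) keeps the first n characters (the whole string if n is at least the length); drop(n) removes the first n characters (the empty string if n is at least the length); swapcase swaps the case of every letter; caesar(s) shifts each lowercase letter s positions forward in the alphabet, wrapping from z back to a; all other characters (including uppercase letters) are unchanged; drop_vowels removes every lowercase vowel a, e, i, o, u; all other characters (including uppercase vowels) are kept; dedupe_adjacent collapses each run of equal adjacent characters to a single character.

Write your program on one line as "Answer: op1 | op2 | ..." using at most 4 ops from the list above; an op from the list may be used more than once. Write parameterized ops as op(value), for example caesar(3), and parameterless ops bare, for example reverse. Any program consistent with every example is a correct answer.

caesar(15) | caesar(6) | drop(3) | take(4)

Check, running the answer program on each example:
  "sqyfn" -> "hfnuc" -> "nltai" -> "ai" -> "ai"
  "omlesoyj" -> "dbathdny" -> "jhgznjte" -> "znjte" -> "znjt"
  "bdufa" -> "qsjup" -> "wypav" -> "av" -> "av"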